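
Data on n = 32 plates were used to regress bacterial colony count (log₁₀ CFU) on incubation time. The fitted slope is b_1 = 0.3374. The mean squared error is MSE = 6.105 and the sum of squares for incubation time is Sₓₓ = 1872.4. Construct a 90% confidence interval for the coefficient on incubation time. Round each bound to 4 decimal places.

(0.2405, 0.4343)

SE(b_1) = √(MSE/Sₓₓ) = √(6.105/1872.4) = 0.057101.
df = n − 2 = 30.
t* = t_{0.05, 30} = 1.697261.
Margin = t* × SE = 1.697261 × 0.057101 = 0.096915.
CI: 0.3374 ± 0.096915 → (0.2405, 0.4343).
With 90% confidence, each one-unit increase in incubation time is associated with a change of between 0.2405 and 0.4343 log₁₀ CFU in bacterial colony count.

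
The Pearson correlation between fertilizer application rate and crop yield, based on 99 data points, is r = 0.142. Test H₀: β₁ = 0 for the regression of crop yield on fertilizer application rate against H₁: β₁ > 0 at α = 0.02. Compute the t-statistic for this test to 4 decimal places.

t = r·√(n − 2)/√(1 − r²) = 0.142·√97/√0.979836 = 1.4129.
df = n − 2 = 97.
One-sided p ≈ 0.0804, which is ≥ 0.02, so fail to reject H₀.
The data do not give significant evidence of a linear association between fertilizer application rate and crop yield.

t = 1.4129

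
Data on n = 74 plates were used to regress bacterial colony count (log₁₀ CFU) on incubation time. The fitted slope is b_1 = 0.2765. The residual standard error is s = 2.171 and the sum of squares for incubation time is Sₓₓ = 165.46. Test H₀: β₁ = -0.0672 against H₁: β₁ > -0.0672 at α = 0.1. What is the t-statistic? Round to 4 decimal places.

SE(b_1) = s/√Sₓₓ = 2.171/√165.46 = 0.168777.
t = (0.2765 − (-0.0672)) / 0.168777 = 2.0364.
df = n − 2 = 72.
One-sided p ≈ 0.0227, which is < 0.1, so reject H₀.
There is evidence that the true slope on incubation time exceeds -0.0672 log₁₀ CFU per unit.

t = 2.0364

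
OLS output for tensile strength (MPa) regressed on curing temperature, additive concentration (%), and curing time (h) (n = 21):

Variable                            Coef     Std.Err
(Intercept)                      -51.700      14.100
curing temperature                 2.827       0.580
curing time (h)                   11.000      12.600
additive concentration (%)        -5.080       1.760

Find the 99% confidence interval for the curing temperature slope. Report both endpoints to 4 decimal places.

Read off: b = 2.827, SE = 0.580 for curing temperature.
df = n − k − 1 = 21 − 3 − 1 = 17.
t* = t_{0.005, 17} = 2.898231.
Margin = t* × SE = 2.898231 × 0.580 = 1.680974.
CI: 2.827 ± 1.680974 → (1.1460, 4.5080).

(1.1460, 4.5080)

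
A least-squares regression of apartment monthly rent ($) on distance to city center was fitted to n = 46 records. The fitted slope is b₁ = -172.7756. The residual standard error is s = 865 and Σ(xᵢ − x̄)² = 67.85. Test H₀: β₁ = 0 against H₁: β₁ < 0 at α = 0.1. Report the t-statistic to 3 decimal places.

SE(b₁) = s/√Sₓₓ = 865/√67.85 = 105.013.
t = -172.7756 / 105.013 = -1.645.
df = n − 2 = 44.
One-sided p ≈ 0.0535, which is < 0.1, so reject H₀.
There is evidence that the true slope on distance to city center is negative.

t = -1.645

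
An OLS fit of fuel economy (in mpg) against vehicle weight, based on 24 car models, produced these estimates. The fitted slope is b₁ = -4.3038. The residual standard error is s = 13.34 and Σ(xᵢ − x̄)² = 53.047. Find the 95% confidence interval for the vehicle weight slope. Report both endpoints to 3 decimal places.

(-8.102, -0.505)

SE(b₁) = s/√Sₓₓ = 13.34/√53.047 = 1.83158.
df = n − 2 = 22.
t* = t_{0.025, 22} = 2.073873.
Margin = t* × SE = 2.073873 × 1.83158 = 3.79846.
CI: -4.3038 ± 3.79846 → (-8.102, -0.505).
With 95% confidence, each one-unit increase in vehicle weight is associated with a change of between -8.102 and -0.505 mpg in fuel economy.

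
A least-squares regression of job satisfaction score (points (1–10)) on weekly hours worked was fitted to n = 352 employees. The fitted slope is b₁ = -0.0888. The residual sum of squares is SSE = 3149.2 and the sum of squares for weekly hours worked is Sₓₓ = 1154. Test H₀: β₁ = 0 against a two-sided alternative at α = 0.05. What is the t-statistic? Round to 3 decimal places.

t = -1.006

MSE = SSE/(n − 2) = 3149.2/350 = 8.99771.
SE(b₁) = √(MSE/Sₓₓ) = √(8.99771/1154) = 0.0883005.
t = -0.0888 / 0.0883005 = -1.006.
df = n − 2 = 350.
Two-sided p ≈ 0.3153, which is ≥ 0.05, so fail to reject H₀.
The data do not give significant evidence of an association between weekly hours worked and job satisfaction score.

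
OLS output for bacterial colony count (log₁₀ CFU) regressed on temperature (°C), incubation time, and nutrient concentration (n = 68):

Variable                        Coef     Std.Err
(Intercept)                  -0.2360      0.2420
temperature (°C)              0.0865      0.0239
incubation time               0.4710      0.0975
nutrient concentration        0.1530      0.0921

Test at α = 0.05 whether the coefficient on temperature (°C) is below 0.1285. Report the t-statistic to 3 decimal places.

t = -1.757

Read off: b = 0.0865, SE = 0.0239 for temperature (°C).
H₀: β₁ = 0.1285 vs H₁: β₁ < 0.1285.
t = (0.0865 − 0.1285) / 0.0239 = -1.757.
df = n − k − 1 = 68 − 3 − 1 = 64.
One-sided p ≈ 0.0418, which is < 0.05, so reject H₀.
There is evidence that the true slope on temperature (°C) is below 0.1285 log₁₀ CFU per unit, holding the other predictors fixed.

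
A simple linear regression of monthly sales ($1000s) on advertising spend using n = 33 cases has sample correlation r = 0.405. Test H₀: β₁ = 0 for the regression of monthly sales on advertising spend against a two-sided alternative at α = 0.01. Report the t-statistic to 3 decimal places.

t = r·√(n − 2)/√(1 − r²) = 0.405·√31/√0.835975 = 2.466.
df = n − 2 = 31.
Two-sided p ≈ 0.0194, which is ≥ 0.01, so fail to reject H₀.
The data do not give significant evidence of a linear association between advertising spend and monthly sales.

t = 2.466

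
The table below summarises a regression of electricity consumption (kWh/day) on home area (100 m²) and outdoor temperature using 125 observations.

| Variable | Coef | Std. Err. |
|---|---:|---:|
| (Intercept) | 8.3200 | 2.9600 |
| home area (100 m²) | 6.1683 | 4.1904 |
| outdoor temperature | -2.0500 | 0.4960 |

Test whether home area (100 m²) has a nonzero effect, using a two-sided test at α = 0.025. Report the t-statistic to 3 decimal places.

Read off: b = 6.1683, SE = 4.1904 for home area (100 m²).
H₀: β₁ = 0 vs H₁: β₁ ≠ 0.
t = 6.1683 / 4.1904 = 1.472.
df = n − k − 1 = 125 − 2 − 1 = 122.
Two-sided p ≈ 0.1436, which is ≥ 0.025, so fail to reject H₀.
The data do not give significant evidence of an association between home area (100 m²) and electricity consumption, after adjusting for the other predictors.

t = 1.472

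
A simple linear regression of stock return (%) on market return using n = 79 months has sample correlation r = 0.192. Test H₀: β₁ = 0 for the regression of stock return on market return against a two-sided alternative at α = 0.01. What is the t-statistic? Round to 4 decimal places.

t = r·√(n − 2)/√(1 − r²) = 0.192·√77/√0.963136 = 1.7167.
df = n − 2 = 77.
Two-sided p ≈ 0.0900, which is ≥ 0.01, so fail to reject H₀.
The data do not give significant evidence of a linear association between market return and stock return.

t = 1.7167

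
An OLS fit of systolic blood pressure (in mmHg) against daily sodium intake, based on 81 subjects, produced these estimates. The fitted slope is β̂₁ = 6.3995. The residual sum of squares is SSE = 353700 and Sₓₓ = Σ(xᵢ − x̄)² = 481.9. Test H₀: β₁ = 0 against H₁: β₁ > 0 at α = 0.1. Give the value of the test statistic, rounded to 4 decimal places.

t = 2.0995

MSE = SSE/(n − 2) = 353700/79 = 4477.22.
SE(β̂₁) = √(MSE/Sₓₓ) = √(4477.22/481.9) = 3.04807.
t = 6.3995 / 3.04807 = 2.0995.
df = n − 2 = 79.
One-sided p ≈ 0.0195, which is < 0.1, so reject H₀.
There is evidence that the true slope on daily sodium intake is positive.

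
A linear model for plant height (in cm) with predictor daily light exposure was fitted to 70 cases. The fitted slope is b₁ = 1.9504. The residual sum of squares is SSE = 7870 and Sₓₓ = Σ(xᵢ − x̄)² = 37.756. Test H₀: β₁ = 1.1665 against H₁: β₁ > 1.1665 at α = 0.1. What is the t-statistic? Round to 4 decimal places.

t = 0.4477

MSE = SSE/(n − 2) = 7870/68 = 115.735.
SE(b₁) = √(MSE/Sₓₓ) = √(115.735/37.756) = 1.75081.
t = (1.9504 − 1.1665) / 1.75081 = 0.4477.
df = n − 2 = 68.
One-sided p ≈ 0.3279, which is ≥ 0.1, so fail to reject H₀.
The data do not give significant evidence that the true slope on daily light exposure exceeds 1.1665 cm per unit.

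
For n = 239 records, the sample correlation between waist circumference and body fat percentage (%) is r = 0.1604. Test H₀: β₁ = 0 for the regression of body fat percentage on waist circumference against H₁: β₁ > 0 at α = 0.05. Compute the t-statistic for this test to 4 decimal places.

t = r·√(n − 2)/√(1 − r²) = 0.1604·√237/√0.974272 = 2.5017.
df = n − 2 = 237.
One-sided p ≈ 0.0065, which is < 0.05, so reject H₀.
There is evidence of a linear association between waist circumference and body fat percentage.

t = 2.5017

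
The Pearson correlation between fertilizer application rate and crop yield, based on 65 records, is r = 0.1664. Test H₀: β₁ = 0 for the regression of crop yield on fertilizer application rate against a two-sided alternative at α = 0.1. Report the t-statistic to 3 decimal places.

t = r·√(n − 2)/√(1 − r²) = 0.1664·√63/√0.972311 = 1.339.
df = n − 2 = 63.
Two-sided p ≈ 0.1852, which is ≥ 0.1, so fail to reject H₀.
The data do not give significant evidence of a linear association between fertilizer application rate and crop yield.

t = 1.339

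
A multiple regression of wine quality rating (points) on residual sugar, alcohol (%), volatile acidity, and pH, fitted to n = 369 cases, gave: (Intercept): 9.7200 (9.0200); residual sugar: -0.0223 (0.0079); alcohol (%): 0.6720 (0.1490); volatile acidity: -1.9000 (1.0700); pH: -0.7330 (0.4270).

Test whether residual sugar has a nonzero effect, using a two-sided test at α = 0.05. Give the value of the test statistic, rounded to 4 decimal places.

t = -2.8228

Read off: b = -0.0223, SE = 0.0079 for residual sugar.
H₀: β₁ = 0 vs H₁: β₁ ≠ 0.
t = -0.0223 / 0.0079 = -2.8228.
df = n − k − 1 = 369 − 4 − 1 = 364.
Two-sided p ≈ 0.0050, which is < 0.05, so reject H₀.
There is evidence that residual sugar is associated with wine quality rating, holding the other predictors fixed.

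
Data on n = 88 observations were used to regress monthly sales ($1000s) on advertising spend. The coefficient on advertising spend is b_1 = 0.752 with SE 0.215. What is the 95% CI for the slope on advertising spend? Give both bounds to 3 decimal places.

(0.325, 1.179)

df = n − 2 = 88 − 2 = 86.
t* = t_{0.025, 86} = 1.987934.
Margin = t* × SE = 1.987934 × 0.215 = 0.42741.
CI: 0.752 ± 0.42741 → (0.325, 1.179).
With 95% confidence, each one-unit increase in advertising spend is associated with a change of between 0.325 and 1.179 $1000s in monthly sales.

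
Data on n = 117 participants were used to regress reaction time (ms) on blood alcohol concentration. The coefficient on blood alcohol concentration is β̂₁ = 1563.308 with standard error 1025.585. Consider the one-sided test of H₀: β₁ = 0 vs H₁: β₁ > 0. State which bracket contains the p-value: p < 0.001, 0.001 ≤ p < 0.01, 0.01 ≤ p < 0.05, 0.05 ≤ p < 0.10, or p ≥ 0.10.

t = 1563.308 / 1025.585 = 1.524.
df = n − 2 = 117 − 2 = 115.
One-sided p = P(T_{115} > t) ≈ 0.0651.
So 0.05 ≤ p < 0.10.

0.05 ≤ p < 0.10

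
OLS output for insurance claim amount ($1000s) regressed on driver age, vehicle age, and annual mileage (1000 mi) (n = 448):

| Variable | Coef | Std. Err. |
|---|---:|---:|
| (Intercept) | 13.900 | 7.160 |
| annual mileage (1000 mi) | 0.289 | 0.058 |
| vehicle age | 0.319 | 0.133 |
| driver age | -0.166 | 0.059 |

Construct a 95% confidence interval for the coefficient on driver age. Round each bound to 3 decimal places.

(-0.282, -0.050)

Read off: b = -0.166, SE = 0.059 for driver age.
df = n − k − 1 = 448 − 3 − 1 = 444.
t* = t_{0.025, 444} = 1.965321.
Margin = t* × SE = 1.965321 × 0.059 = 0.11595.
CI: -0.166 ± 0.11595 → (-0.282, -0.050).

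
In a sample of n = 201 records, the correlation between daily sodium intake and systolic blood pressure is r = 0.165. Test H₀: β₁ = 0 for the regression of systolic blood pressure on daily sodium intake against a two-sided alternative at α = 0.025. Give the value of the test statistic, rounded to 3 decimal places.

t = r·√(n − 2)/√(1 − r²) = 0.165·√199/√0.972775 = 2.360.
df = n − 2 = 199.
Two-sided p ≈ 0.0192, which is < 0.025, so reject H₀.
There is evidence of a linear association between daily sodium intake and systolic blood pressure.

t = 2.360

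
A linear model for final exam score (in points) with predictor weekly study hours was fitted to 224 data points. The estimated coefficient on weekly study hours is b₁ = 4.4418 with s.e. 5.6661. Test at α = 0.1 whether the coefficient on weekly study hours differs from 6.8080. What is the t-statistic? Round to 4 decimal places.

H₀: β₁ = 6.8080 vs H₁: β₁ ≠ 6.8080.
t = (b₁ − β₁⁰)/SE = (4.4418 − 6.8080) / 5.6661 = -0.4176.
df = n − 2 = 224 − 2 = 222.
Two-sided p ≈ 0.6766, which is ≥ 0.1, so fail to reject H₀.
The data are consistent with a true slope of 6.8080 points per unit of weekly study hours.

t = -0.4176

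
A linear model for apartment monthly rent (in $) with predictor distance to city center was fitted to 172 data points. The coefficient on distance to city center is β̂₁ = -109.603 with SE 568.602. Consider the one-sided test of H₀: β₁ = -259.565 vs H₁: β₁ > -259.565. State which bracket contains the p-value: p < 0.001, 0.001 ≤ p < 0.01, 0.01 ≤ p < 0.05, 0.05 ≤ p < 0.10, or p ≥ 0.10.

p ≥ 0.10

t = (-109.603 − (-259.565)) / 568.602 = 0.264.
df = n − 2 = 172 − 2 = 170.
One-sided p = P(T_{170} > t) ≈ 0.3962.
So p ≥ 0.10.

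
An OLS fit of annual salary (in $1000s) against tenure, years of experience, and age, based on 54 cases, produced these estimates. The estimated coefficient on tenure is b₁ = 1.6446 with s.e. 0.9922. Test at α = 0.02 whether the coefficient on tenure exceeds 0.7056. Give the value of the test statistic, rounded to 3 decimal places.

t = 0.946

H₀: β₁ = 0.7056 vs H₁: β₁ > 0.7056.
t = (b₁ − β₁⁰)/SE = (1.6446 − 0.7056) / 0.9922 = 0.946.
df = n − k − 1 = 54 − 3 − 1 = 50.
One-sided p ≈ 0.1743, which is ≥ 0.02, so fail to reject H₀.
The data do not give significant evidence that the true slope on tenure exceeds 0.7056 $1000s per unit, holding the other predictors fixed.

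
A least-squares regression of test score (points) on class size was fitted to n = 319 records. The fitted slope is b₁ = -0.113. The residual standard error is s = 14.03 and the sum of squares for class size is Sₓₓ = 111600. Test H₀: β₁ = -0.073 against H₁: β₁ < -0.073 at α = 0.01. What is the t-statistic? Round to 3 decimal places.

t = -0.952

SE(b₁) = s/√Sₓₓ = 14.03/√111600 = 0.0419977.
t = (-0.113 − (-0.073)) / 0.0419977 = -0.952.
df = n − 2 = 317.
One-sided p ≈ 0.1708, which is ≥ 0.01, so fail to reject H₀.
The data do not give significant evidence that the true slope on class size is below -0.073 points per unit.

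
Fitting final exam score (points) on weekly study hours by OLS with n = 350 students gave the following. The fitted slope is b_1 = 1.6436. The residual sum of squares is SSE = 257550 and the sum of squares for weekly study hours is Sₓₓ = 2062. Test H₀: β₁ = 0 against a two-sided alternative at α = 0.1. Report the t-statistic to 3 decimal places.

t = 2.743

MSE = SSE/(n − 2) = 257550/348 = 740.086.
SE(b_1) = √(MSE/Sₓₓ) = √(740.086/2062) = 0.599097.
t = 1.6436 / 0.599097 = 2.743.
df = n − 2 = 348.
Two-sided p ≈ 0.0064, which is < 0.1, so reject H₀.
There is evidence that weekly study hours is associated with final exam score.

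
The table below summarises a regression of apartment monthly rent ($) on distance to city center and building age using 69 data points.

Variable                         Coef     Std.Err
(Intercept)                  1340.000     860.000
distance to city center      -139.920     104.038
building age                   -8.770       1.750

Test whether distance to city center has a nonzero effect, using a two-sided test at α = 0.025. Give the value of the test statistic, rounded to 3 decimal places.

Read off: b = -139.920, SE = 104.038 for distance to city center.
H₀: β₁ = 0 vs H₁: β₁ ≠ 0.
t = -139.920 / 104.038 = -1.345.
df = n − k − 1 = 69 − 2 − 1 = 66.
Two-sided p ≈ 0.1833, which is ≥ 0.025, so fail to reject H₀.
The data do not give significant evidence of an association between distance to city center and apartment monthly rent, after adjusting for the other predictors.

t = -1.345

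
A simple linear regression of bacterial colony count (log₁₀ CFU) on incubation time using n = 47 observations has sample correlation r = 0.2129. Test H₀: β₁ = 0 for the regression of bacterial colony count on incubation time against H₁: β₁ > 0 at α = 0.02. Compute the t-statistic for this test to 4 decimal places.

t = 1.4617

t = r·√(n − 2)/√(1 − r²) = 0.2129·√45/√0.954674 = 1.4617.
df = n − 2 = 45.
One-sided p ≈ 0.0754, which is ≥ 0.02, so fail to reject H₀.
The data do not give significant evidence of a linear association between incubation time and bacterial colony count.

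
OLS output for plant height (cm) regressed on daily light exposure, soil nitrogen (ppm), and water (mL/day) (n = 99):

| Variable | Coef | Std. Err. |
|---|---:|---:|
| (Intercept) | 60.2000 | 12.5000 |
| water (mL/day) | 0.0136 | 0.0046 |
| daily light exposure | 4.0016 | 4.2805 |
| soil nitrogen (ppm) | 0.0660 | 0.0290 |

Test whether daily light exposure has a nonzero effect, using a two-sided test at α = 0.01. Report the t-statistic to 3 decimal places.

t = 0.935

Read off: b = 4.0016, SE = 4.2805 for daily light exposure.
H₀: β₁ = 0 vs H₁: β₁ ≠ 0.
t = 4.0016 / 4.2805 = 0.935.
df = n − k − 1 = 99 − 3 − 1 = 95.
Two-sided p ≈ 0.3522, which is ≥ 0.01, so fail to reject H₀.
The data do not give significant evidence of an association between daily light exposure and plant height, after adjusting for the other predictors.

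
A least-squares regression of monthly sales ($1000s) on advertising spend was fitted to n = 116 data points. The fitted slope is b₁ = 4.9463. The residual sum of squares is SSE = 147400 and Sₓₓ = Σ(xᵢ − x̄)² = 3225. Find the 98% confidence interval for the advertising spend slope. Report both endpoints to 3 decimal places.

(3.452, 6.440)

MSE = SSE/(n − 2) = 147400/114 = 1292.98.
SE(b₁) = √(MSE/Sₓₓ) = √(1292.98/3225) = 0.633186.
df = n − 2 = 114.
t* = t_{0.01, 114} = 2.359504.
Margin = t* × SE = 2.359504 × 0.633186 = 1.49401.
CI: 4.9463 ± 1.49401 → (3.452, 6.440).
With 98% confidence, each one-unit increase in advertising spend is associated with a change of between 3.452 and 6.440 $1000s in monthly sales.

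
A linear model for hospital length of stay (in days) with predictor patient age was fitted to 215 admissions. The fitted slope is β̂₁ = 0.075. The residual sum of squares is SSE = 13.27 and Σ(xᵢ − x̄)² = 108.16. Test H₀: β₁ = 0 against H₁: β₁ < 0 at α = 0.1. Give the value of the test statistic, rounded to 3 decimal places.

t = 3.125

MSE = SSE/(n − 2) = 13.27/213 = 0.0623005.
SE(β̂₁) = √(MSE/Sₓₓ) = √(0.0623005/108.16) = 0.0240001.
t = 0.075 / 0.0240001 = 3.125.
df = n − 2 = 213.
One-sided p ≈ 0.9990, which is ≥ 0.1, so fail to reject H₀.
The data do not give significant evidence that the true slope on patient age is negative.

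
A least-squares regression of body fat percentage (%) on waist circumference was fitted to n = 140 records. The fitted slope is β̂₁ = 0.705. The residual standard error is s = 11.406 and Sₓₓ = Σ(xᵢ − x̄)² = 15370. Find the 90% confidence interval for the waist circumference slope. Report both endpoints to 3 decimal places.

SE(β̂₁) = s/√Sₓₓ = 11.406/√15370 = 0.0920018.
df = n − 2 = 138.
t* = t_{0.05, 138} = 1.65597.
Margin = t* × SE = 1.65597 × 0.0920018 = 0.15235.
CI: 0.705 ± 0.15235 → (0.553, 0.857).
With 90% confidence, each one-unit increase in waist circumference is associated with a change of between 0.553 and 0.857 % in body fat percentage.

(0.553, 0.857)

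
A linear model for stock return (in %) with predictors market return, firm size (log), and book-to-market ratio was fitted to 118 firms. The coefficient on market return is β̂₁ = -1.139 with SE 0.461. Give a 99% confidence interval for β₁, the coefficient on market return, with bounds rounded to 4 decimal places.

(-2.3467, 0.0687)

df = n − k − 1 = 118 − 3 − 1 = 114.
t* = t_{0.005, 114} = 2.619645.
Margin = t* × SE = 2.619645 × 0.461 = 1.207656.
CI: -1.139 ± 1.207656 → (-2.3467, 0.0687).
With 99% confidence, each one-unit increase in market return is associated with a change of between -2.3467 and 0.0687 % in stock return, holding the other predictors fixed.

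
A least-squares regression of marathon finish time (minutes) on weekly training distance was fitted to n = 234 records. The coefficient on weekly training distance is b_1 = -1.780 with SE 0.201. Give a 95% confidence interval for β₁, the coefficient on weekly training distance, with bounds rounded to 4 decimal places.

df = n − 2 = 234 − 2 = 232.
t* = t_{0.025, 232} = 1.970242.
Margin = t* × SE = 1.970242 × 0.201 = 0.396019.
CI: -1.780 ± 0.396019 → (-2.1760, -1.3840).
With 95% confidence, each one-unit increase in weekly training distance is associated with a change of between -2.1760 and -1.3840 minutes in marathon finish time.

(-2.1760, -1.3840)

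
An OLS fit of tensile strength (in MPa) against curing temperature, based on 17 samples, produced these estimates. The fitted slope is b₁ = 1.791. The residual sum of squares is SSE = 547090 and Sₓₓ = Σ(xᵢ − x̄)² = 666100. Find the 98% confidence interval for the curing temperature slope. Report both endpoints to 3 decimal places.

MSE = SSE/(n − 2) = 547090/15 = 36472.7.
SE(b₁) = √(MSE/Sₓₓ) = √(36472.7/666100) = 0.233999.
df = n − 2 = 15.
t* = t_{0.01, 15} = 2.60248.
Margin = t* × SE = 2.60248 × 0.233999 = 0.60898.
CI: 1.791 ± 0.60898 → (1.182, 2.400).
With 98% confidence, each one-unit increase in curing temperature is associated with a change of between 1.182 and 2.400 MPa in tensile strength.

(1.182, 2.400)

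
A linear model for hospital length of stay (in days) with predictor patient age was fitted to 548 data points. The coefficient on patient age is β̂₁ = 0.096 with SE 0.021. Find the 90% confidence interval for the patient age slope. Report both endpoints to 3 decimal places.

(0.061, 0.131)

df = n − 2 = 548 − 2 = 546.
t* = t_{0.05, 546} = 1.647649.
Margin = t* × SE = 1.647649 × 0.021 = 0.03460.
CI: 0.096 ± 0.03460 → (0.061, 0.131).
With 90% confidence, each one-unit increase in patient age is associated with a change of between 0.061 and 0.131 days in hospital length of stay.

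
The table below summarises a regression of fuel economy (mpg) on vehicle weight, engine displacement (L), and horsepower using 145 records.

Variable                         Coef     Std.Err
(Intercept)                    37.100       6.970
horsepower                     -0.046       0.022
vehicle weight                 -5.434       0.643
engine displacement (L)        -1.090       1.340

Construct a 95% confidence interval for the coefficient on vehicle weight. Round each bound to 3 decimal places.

(-6.705, -4.163)

Read off: b = -5.434, SE = 0.643 for vehicle weight.
df = n − k − 1 = 145 − 3 − 1 = 141.
t* = t_{0.025, 141} = 1.976931.
Margin = t* × SE = 1.976931 × 0.643 = 1.27117.
CI: -5.434 ± 1.27117 → (-6.705, -4.163).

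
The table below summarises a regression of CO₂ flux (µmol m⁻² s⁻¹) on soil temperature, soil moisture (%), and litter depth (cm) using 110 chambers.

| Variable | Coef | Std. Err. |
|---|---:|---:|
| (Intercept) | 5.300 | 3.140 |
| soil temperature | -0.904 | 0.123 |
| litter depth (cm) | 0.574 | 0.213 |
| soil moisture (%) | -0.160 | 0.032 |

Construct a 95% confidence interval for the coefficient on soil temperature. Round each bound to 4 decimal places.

Read off: b = -0.904, SE = 0.123 for soil temperature.
df = n − k − 1 = 110 − 3 − 1 = 106.
t* = t_{0.025, 106} = 1.982597.
Margin = t* × SE = 1.982597 × 0.123 = 0.243859.
CI: -0.904 ± 0.243859 → (-1.1479, -0.6601).

(-1.1479, -0.6601)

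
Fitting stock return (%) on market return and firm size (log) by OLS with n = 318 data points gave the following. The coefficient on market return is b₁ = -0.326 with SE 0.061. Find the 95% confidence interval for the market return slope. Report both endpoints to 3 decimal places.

df = n − k − 1 = 318 − 2 − 1 = 315.
t* = t_{0.025, 315} = 1.967524.
Margin = t* × SE = 1.967524 × 0.061 = 0.12002.
CI: -0.326 ± 0.12002 → (-0.446, -0.206).
With 95% confidence, each one-unit increase in market return is associated with a change of between -0.446 and -0.206 % in stock return, holding the other predictors fixed.

(-0.446, -0.206)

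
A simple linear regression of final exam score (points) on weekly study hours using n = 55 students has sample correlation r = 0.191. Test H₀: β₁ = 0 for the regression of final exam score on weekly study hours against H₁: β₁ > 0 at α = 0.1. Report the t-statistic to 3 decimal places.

t = r·√(n − 2)/√(1 − r²) = 0.191·√53/√0.963519 = 1.417.
df = n − 2 = 53.
One-sided p ≈ 0.0812, which is < 0.1, so reject H₀.
There is evidence of a linear association between weekly study hours and final exam score.

t = 1.417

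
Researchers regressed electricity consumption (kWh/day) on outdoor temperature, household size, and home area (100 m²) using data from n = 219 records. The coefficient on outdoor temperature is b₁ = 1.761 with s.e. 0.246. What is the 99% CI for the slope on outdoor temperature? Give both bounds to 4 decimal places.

(1.1217, 2.4003)

df = n − k − 1 = 219 − 3 − 1 = 215.
t* = t_{0.005, 215} = 2.598889.
Margin = t* × SE = 2.598889 × 0.246 = 0.639327.
CI: 1.761 ± 0.639327 → (1.1217, 2.4003).
With 99% confidence, each one-unit increase in outdoor temperature is associated with a change of between 1.1217 and 2.4003 kWh/day in electricity consumption, holding the other predictors fixed.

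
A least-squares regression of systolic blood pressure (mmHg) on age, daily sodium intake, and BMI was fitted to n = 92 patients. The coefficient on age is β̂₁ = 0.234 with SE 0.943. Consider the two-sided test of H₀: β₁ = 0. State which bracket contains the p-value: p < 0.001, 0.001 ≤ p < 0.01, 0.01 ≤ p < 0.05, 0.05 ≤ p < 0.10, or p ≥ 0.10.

t = 0.234 / 0.943 = 0.248.
df = n − k − 1 = 92 − 3 − 1 = 88.
Two-sided p = 2·P(T_{88} > |t|) ≈ 0.8046.
So p ≥ 0.10.

p ≥ 0.10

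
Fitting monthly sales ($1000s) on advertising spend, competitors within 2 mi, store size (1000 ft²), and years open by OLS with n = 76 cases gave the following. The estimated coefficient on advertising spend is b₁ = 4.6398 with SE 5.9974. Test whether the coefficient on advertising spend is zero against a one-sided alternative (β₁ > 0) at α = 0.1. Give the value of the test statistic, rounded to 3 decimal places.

H₀: β₁ = 0 vs H₁: β₁ > 0.
t = (b₁ − β₁⁰)/SE = 4.6398 / 5.9974 = 0.774.
df = n − k − 1 = 76 − 4 − 1 = 71.
One-sided p ≈ 0.2209, which is ≥ 0.1, so fail to reject H₀.
The data do not give significant evidence that the true slope on advertising spend is positive, holding the other predictors fixed.

t = 0.774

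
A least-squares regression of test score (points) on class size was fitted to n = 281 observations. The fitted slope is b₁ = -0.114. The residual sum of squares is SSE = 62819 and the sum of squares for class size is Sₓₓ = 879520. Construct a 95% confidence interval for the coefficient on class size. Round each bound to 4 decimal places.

(-0.1455, -0.0825)

MSE = SSE/(n − 2) = 62819/279 = 225.158.
SE(b₁) = √(MSE/Sₓₓ) = √(225.158/879520) = 0.016.
df = n − 2 = 279.
t* = t_{0.025, 279} = 1.968503.
Margin = t* × SE = 1.968503 × 0.016 = 0.031496.
CI: -0.114 ± 0.031496 → (-0.1455, -0.0825).
With 95% confidence, each one-unit increase in class size is associated with a change of between -0.1455 and -0.0825 points in test score.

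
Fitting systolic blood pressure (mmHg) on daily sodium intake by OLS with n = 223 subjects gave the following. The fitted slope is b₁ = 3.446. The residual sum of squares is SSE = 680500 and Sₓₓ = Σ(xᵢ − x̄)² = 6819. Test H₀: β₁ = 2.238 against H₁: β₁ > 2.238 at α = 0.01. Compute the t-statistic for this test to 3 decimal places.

MSE = SSE/(n − 2) = 680500/221 = 3079.19.
SE(b₁) = √(MSE/Sₓₓ) = √(3079.19/6819) = 0.671982.
t = (3.446 − 2.238) / 0.671982 = 1.798.
df = n − 2 = 221.
One-sided p ≈ 0.0368, which is ≥ 0.01, so fail to reject H₀.
The data do not give significant evidence that the true slope on daily sodium intake exceeds 2.238 mmHg per unit.

t = 1.798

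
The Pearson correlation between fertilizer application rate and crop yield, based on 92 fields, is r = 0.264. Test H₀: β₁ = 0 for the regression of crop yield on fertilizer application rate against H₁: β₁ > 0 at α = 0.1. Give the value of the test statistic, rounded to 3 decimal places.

t = r·√(n − 2)/√(1 − r²) = 0.264·√90/√0.930304 = 2.597.
df = n − 2 = 90.
One-sided p ≈ 0.0055, which is < 0.1, so reject H₀.
There is evidence of a linear association between fertilizer application rate and crop yield.

t = 2.597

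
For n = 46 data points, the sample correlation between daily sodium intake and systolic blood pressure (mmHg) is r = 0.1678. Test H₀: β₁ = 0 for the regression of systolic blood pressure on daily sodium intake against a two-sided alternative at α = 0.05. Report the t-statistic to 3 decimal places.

t = 1.129

t = r·√(n − 2)/√(1 − r²) = 0.1678·√44/√0.971843 = 1.129.
df = n − 2 = 44.
Two-sided p ≈ 0.2650, which is ≥ 0.05, so fail to reject H₀.
The data do not give significant evidence of a linear association between daily sodium intake and systolic blood pressure.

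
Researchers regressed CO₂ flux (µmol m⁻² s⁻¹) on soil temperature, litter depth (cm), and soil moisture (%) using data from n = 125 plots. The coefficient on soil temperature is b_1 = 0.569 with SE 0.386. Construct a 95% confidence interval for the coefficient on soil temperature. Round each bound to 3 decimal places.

df = n − k − 1 = 125 − 3 − 1 = 121.
t* = t_{0.025, 121} = 1.979764.
Margin = t* × SE = 1.979764 × 0.386 = 0.76419.
CI: 0.569 ± 0.76419 → (-0.195, 1.333).
With 95% confidence, each one-unit increase in soil temperature is associated with a change of between -0.195 and 1.333 µmol m⁻² s⁻¹ in CO₂ flux, holding the other predictors fixed.

(-0.195, 1.333)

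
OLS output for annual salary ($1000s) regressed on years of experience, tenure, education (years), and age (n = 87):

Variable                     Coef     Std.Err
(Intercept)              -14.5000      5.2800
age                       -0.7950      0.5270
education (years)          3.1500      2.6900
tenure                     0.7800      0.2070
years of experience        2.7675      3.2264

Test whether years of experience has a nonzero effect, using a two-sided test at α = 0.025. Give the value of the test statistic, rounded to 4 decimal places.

Read off: b = 2.7675, SE = 3.2264 for years of experience.
H₀: β₁ = 0 vs H₁: β₁ ≠ 0.
t = 2.7675 / 3.2264 = 0.8578.
df = n − k − 1 = 87 − 4 − 1 = 82.
Two-sided p ≈ 0.3935, which is ≥ 0.025, so fail to reject H₀.
The data do not give significant evidence of an association between years of experience and annual salary, after adjusting for the other predictors.

t = 0.8578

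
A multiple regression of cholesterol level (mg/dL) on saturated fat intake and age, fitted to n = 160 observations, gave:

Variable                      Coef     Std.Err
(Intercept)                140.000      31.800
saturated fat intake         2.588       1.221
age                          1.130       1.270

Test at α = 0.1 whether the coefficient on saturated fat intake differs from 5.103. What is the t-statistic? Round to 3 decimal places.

Read off: b = 2.588, SE = 1.221 for saturated fat intake.
H₀: β₁ = 5.103 vs H₁: β₁ ≠ 5.103.
t = (2.588 − 5.103) / 1.221 = -2.060.
df = n − k − 1 = 160 − 2 − 1 = 157.
Two-sided p ≈ 0.0411, which is < 0.1, so reject H₀.
There is evidence that the true slope on saturated fat intake differs from 5.103 mg/dL per unit, holding the other predictors fixed.

t = -2.060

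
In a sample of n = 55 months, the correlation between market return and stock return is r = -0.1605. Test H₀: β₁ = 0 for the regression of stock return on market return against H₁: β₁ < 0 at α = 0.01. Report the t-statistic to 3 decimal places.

t = -1.184

t = r·√(n − 2)/√(1 − r²) = -0.1605·√53/√0.97424 = -1.184.
df = n − 2 = 53.
One-sided p ≈ 0.1209, which is ≥ 0.01, so fail to reject H₀.
The data do not give significant evidence of a linear association between market return and stock return.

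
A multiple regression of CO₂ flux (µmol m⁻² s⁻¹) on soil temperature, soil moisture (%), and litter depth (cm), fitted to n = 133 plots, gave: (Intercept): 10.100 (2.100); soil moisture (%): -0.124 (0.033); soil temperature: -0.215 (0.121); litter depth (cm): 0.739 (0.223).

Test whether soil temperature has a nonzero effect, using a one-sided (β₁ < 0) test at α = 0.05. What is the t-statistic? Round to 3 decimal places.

Read off: b = -0.215, SE = 0.121 for soil temperature.
H₀: β₁ = 0 vs H₁: β₁ < 0.
t = -0.215 / 0.121 = -1.777.
df = n − k − 1 = 133 − 3 − 1 = 129.
One-sided p ≈ 0.0390, which is < 0.05, so reject H₀.
There is evidence that the true slope on soil temperature is negative, holding the other predictors fixed.

t = -1.777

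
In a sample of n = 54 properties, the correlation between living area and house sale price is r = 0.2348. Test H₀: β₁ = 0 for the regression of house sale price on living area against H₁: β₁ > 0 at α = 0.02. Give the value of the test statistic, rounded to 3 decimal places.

t = r·√(n − 2)/√(1 − r²) = 0.2348·√52/√0.944869 = 1.742.
df = n − 2 = 52.
One-sided p ≈ 0.0437, which is ≥ 0.02, so fail to reject H₀.
The data do not give significant evidence of a linear association between living area and house sale price.

t = 1.742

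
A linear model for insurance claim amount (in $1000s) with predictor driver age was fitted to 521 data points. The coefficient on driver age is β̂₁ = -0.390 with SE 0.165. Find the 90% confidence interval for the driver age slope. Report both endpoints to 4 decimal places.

(-0.6619, -0.1181)

df = n − 2 = 521 − 2 = 519.
t* = t_{0.05, 519} = 1.647795.
Margin = t* × SE = 1.647795 × 0.165 = 0.271886.
CI: -0.390 ± 0.271886 → (-0.6619, -0.1181).
With 90% confidence, each one-unit increase in driver age is associated with a change of between -0.6619 and -0.1181 $1000s in insurance claim amount.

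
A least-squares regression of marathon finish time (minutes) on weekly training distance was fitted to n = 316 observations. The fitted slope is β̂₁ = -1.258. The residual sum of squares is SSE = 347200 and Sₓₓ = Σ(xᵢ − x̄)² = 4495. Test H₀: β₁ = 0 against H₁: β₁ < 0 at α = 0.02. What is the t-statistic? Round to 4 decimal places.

t = -2.5364

MSE = SSE/(n − 2) = 347200/314 = 1105.73.
SE(β̂₁) = √(MSE/Sₓₓ) = √(1105.73/4495) = 0.495975.
t = -1.258 / 0.495975 = -2.5364.
df = n − 2 = 314.
One-sided p ≈ 0.0058, which is < 0.02, so reject H₀.
There is evidence that the true slope on weekly training distance is negative.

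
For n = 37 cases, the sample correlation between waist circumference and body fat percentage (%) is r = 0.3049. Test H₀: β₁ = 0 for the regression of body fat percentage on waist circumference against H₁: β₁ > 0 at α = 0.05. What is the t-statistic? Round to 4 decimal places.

t = r·√(n − 2)/√(1 − r²) = 0.3049·√35/√0.907036 = 1.8940.
df = n − 2 = 35.
One-sided p ≈ 0.0333, which is < 0.05, so reject H₀.
There is evidence of a linear association between waist circumference and body fat percentage.

t = 1.8940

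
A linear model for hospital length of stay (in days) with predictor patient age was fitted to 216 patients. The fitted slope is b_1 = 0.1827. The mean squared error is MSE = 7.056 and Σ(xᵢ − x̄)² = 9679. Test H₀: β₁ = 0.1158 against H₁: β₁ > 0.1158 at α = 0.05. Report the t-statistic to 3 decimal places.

t = 2.478

SE(b_1) = √(MSE/Sₓₓ) = √(7.056/9679) = 0.027.
t = (0.1827 − 0.1158) / 0.027 = 2.478.
df = n − 2 = 214.
One-sided p ≈ 0.0070, which is < 0.05, so reject H₀.
There is evidence that the true slope on patient age exceeds 0.1158 days per unit.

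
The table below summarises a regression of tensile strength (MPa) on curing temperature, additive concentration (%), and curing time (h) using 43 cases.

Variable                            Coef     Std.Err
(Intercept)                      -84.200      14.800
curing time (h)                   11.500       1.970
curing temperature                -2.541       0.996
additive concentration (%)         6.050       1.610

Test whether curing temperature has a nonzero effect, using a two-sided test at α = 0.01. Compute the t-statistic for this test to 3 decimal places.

t = -2.551

Read off: b = -2.541, SE = 0.996 for curing temperature.
H₀: β₁ = 0 vs H₁: β₁ ≠ 0.
t = -2.541 / 0.996 = -2.551.
df = n − k − 1 = 43 − 3 − 1 = 39.
Two-sided p ≈ 0.0148, which is ≥ 0.01, so fail to reject H₀.
The data do not give significant evidence of an association between curing temperature and tensile strength, after adjusting for the other predictors.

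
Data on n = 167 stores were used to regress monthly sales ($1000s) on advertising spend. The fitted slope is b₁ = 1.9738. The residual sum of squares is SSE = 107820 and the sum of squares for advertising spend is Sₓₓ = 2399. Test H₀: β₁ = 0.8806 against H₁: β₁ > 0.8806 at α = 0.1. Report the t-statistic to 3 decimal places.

MSE = SSE/(n − 2) = 107820/165 = 653.455.
SE(b₁) = √(MSE/Sₓₓ) = √(653.455/2399) = 0.521906.
t = (1.9738 − 0.8806) / 0.521906 = 2.095.
df = n − 2 = 165.
One-sided p ≈ 0.0189, which is < 0.1, so reject H₀.
There is evidence that the true slope on advertising spend exceeds 0.8806 $1000s per unit.

t = 2.095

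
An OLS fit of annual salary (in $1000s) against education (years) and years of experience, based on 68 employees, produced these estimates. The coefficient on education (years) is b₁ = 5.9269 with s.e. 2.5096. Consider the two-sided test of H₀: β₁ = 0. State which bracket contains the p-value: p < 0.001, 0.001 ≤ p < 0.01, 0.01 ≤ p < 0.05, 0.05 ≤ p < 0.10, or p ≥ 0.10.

0.01 ≤ p < 0.05

t = 5.9269 / 2.5096 = 2.362.
df = n − k − 1 = 68 − 2 − 1 = 65.
Two-sided p = 2·P(T_{65} > |t|) ≈ 0.0212.
So 0.01 ≤ p < 0.05.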